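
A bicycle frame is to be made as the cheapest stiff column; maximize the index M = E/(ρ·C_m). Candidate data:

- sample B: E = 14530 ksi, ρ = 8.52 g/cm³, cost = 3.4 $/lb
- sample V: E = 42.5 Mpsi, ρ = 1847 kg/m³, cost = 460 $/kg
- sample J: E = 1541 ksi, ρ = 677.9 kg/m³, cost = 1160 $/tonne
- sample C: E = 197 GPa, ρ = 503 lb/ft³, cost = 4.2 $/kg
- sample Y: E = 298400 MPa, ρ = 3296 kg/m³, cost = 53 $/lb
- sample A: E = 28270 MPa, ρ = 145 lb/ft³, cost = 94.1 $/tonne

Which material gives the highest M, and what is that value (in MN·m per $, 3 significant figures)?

Convert each candidate to consistent units, then evaluate M:
  sample B: E = 100.2 GPa, ρ = 8520 kg/m³, cost = 7.496 $/kg
  sample V: E = 293.0 GPa, ρ = 1847 kg/m³, cost = 460.0 $/kg
  sample J: E = 10.62 GPa, ρ = 677.9 kg/m³, cost = 1.160 $/kg
  sample C: E = 197.0 GPa, ρ = 8057 kg/m³, cost = 4.200 $/kg
  sample Y: E = 298.4 GPa, ρ = 3296 kg/m³, cost = 116.8 $/kg
  sample A: E = 28.27 GPa, ρ = 2323 kg/m³, cost = 0.09410 $/kg
  sample A: M = 129 MN·m per $
  sample J: M = 13.5 MN·m per $
  sample C: M = 5.82 MN·m per $
  sample B: M = 1.57 MN·m per $
  sample Y: M = 0.775 MN·m per $
  sample V: M = 0.345 MN·m per $
The maximum is for sample A.

sample A, M = 129 MN·m per $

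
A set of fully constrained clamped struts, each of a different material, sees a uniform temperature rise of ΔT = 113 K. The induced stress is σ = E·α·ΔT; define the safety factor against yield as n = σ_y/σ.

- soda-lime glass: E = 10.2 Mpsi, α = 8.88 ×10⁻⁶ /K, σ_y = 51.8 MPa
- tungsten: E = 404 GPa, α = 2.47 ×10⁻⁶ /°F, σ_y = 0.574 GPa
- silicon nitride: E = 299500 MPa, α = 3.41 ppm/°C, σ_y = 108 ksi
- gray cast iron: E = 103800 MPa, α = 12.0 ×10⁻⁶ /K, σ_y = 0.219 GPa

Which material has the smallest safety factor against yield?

soda-lime glass

Converting E to GPa, α to ×10⁻⁶/K, σ_y to MPa, then σ and n for each:
  soda-lime glass: E = 70.33, α = 8.88, σ_y = 51.80 → σ = 70.6 MPa, n = 0.734
  tungsten: E = 404.0, α = 4.45, σ_y = 574.0 → σ = 203 MPa, n = 2.83
  silicon nitride: E = 299.5, α = 3.41, σ_y = 744.6 → σ = 115 MPa, n = 6.45
  gray cast iron: E = 103.8, α = 12.0, σ_y = 219.0 → σ = 141 MPa, n = 1.56
Smallest n: soda-lime glass with n = 0.734.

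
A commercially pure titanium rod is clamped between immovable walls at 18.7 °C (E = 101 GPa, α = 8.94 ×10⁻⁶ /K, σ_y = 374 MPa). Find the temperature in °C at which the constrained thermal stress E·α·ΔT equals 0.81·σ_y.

354 °C

E·α·ΔT = 302.9 MPa ⇒ ΔT = 302.9 / (101.0×10³ × 8.94×10⁻⁶) = 335.5 K.
T = 18.7 + 335.5 = 354.2 °C.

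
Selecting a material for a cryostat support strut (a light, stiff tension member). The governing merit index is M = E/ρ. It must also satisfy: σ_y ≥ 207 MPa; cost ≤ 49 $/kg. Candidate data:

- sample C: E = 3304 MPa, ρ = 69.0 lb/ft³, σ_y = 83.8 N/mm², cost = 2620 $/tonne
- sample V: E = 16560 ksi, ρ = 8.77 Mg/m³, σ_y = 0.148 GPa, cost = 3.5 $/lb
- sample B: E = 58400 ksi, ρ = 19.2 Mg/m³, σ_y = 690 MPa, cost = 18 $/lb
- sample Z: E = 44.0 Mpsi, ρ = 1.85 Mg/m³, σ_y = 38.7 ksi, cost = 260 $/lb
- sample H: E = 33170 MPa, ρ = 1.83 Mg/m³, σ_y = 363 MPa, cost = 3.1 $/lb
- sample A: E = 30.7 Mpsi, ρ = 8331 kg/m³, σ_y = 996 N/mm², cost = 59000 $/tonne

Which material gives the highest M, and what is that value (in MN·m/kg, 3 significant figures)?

Screen on constraints: σ_y ≥ 207 MPa; cost ≤ 49 $/kg. Survivors: sample B, sample H.
Convert each candidate to consistent units, then evaluate M:
  sample B: E = 402.7 GPa, ρ = 19200 kg/m³
  sample H: E = 33.17 GPa, ρ = 1830 kg/m³
  sample B: M = 21.0 MN·m/kg
  sample H: M = 18.1 MN·m/kg
The maximum is for sample B.

sample B, M = 21.0 MN·m/kg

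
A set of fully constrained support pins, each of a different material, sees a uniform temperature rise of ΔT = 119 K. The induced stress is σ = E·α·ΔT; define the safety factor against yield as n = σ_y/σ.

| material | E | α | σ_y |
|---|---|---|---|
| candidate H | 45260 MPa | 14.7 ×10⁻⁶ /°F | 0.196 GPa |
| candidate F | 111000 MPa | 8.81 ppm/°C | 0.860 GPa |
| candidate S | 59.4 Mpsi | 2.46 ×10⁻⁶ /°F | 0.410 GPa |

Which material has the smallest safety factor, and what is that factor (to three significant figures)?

Per material, after unit conversion:
  candidate H: E = 45.26, α = 26.5, σ_y = 196.0 → σ = 143 MPa, n = 1.38
  candidate F: E = 111.0, α = 8.81, σ_y = 860.0 → σ = 116 MPa, n = 7.39
  candidate S: E = 409.5, α = 4.43, σ_y = 410.0 → σ = 216 MPa, n = 1.90
Smallest n: candidate H with n = 1.38.

candidate H, n = 1.38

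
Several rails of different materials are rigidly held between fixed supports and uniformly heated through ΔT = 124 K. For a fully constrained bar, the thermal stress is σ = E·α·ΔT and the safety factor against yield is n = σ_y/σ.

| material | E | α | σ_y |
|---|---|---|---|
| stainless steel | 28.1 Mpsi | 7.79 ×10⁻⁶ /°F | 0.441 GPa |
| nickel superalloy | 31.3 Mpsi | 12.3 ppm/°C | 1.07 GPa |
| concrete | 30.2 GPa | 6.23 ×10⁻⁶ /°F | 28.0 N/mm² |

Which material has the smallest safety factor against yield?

concrete

With everything in SI (GPa, ×10⁻⁶/K, MPa):
  stainless steel: E = 193.7, α = 14.0, σ_y = 441.0 → σ = 337 MPa, n = 1.31
  nickel superalloy: E = 215.8, α = 12.3, σ_y = 1070 → σ = 329 MPa, n = 3.25
  concrete: E = 30.20, α = 11.2, σ_y = 28.00 → σ = 42.0 MPa, n = 0.667
Concrete has the lowest safety factor, n = 0.667.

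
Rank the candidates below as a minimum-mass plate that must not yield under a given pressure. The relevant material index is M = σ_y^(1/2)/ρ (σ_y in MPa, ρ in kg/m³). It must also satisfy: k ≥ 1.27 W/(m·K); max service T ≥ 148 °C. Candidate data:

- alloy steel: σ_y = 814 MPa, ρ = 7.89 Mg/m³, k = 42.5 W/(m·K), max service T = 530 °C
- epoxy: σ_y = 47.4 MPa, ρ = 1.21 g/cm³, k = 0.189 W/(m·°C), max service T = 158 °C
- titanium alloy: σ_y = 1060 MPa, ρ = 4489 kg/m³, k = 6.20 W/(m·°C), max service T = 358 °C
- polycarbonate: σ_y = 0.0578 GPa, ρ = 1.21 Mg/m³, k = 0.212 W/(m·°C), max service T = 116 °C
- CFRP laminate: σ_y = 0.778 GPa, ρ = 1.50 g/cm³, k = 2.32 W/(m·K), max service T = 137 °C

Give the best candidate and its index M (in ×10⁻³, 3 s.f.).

Screen on constraints: k ≥ 1.27 W/(m·K); max service T ≥ 148 °C. Survivors: alloy steel, titanium alloy.
In SI units:
  alloy steel: σ_y = 814.0 MPa, ρ = 7890 kg/m³
  titanium alloy: σ_y = 1060 MPa, ρ = 4489 kg/m³
  titanium alloy: M = 7.25×10⁻³
  alloy steel: M = 3.62×10⁻³
The maximum is for titanium alloy.

titanium alloy, M = 7.25×10⁻³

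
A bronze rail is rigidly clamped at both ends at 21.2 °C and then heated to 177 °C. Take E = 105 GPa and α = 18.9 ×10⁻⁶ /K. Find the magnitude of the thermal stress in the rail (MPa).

309 MPa

ΔT = 155.8 K. Constrained thermal stress σ = E·α·ΔT = 105.0×10³ MPa × 18.9×10⁻⁶ × 155.8 = 309 MPa (compressive).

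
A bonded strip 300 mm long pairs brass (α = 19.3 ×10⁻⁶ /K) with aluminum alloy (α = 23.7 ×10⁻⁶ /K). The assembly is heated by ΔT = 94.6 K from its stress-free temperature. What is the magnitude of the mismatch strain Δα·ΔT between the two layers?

4.16×10⁻⁴

Δα = |19.3 − 23.7|×10⁻⁶/K = 4.40×10⁻⁶/K.
Mismatch strain = Δα·ΔT = 4.40×10⁻⁶ × 94.6 = 4.16×10⁻⁴.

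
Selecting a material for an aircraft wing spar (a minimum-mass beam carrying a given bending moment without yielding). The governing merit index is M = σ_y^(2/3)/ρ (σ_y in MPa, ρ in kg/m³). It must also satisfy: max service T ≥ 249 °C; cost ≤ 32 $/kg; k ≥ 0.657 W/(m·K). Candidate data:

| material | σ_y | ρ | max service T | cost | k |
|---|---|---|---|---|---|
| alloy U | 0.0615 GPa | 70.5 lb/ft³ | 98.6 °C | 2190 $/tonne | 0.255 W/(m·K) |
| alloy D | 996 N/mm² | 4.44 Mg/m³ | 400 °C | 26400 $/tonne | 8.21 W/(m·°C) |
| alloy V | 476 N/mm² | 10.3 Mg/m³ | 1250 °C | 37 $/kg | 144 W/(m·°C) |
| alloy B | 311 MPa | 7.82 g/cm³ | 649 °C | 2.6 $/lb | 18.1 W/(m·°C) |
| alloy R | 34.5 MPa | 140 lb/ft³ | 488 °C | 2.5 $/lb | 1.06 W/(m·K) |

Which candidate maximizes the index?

Screen on constraints: max service T ≥ 249 °C; cost ≤ 32 $/kg; k ≥ 0.657 W/(m·K). Survivors: alloy D, alloy B, alloy R.
Putting every candidate on a common basis:
  alloy D: σ_y = 996.0 MPa, ρ = 4440 kg/m³
  alloy B: σ_y = 311.0 MPa, ρ = 7820 kg/m³
  alloy R: σ_y = 34.50 MPa, ρ = 2243 kg/m³
  alloy D: M = 22.5×10⁻³
  alloy B: M = 5.87×10⁻³
  alloy R: M = 4.73×10⁻³
Highest index: alloy D.

alloy D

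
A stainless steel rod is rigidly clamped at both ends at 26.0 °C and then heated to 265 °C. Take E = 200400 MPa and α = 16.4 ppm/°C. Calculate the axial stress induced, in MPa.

785 MPa

E = 200400 MPa = 200.4 GPa.
ΔT = 239.0 K. Constrained thermal stress σ = E·α·ΔT = 200.4×10³ MPa × 16.4×10⁻⁶ × 239.0 = 785 MPa (compressive).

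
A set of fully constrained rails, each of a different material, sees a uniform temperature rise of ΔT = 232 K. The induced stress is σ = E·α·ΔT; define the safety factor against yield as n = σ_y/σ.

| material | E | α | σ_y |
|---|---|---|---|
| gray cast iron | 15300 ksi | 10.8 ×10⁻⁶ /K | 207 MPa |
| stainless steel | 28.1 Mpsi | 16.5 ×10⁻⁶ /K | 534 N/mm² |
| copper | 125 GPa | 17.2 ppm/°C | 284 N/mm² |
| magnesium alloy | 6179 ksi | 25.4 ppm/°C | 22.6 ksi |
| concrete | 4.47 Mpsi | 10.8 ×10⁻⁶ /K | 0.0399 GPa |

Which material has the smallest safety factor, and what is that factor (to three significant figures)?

concrete, n = 0.517

Per material, after unit conversion:
  gray cast iron: E = 105.5, α = 10.8, σ_y = 207.0 → σ = 264 MPa, n = 0.783
  stainless steel: E = 193.7, α = 16.5, σ_y = 534.0 → σ = 742 MPa, n = 0.720
  copper: E = 125.0, α = 17.2, σ_y = 284.0 → σ = 499 MPa, n = 0.569
  magnesium alloy: E = 42.60, α = 25.4, σ_y = 155.8 → σ = 251 MPa, n = 0.621
  concrete: E = 30.82, α = 10.8, σ_y = 39.90 → σ = 77.2 MPa, n = 0.517
Concrete has the lowest safety factor, n = 0.517.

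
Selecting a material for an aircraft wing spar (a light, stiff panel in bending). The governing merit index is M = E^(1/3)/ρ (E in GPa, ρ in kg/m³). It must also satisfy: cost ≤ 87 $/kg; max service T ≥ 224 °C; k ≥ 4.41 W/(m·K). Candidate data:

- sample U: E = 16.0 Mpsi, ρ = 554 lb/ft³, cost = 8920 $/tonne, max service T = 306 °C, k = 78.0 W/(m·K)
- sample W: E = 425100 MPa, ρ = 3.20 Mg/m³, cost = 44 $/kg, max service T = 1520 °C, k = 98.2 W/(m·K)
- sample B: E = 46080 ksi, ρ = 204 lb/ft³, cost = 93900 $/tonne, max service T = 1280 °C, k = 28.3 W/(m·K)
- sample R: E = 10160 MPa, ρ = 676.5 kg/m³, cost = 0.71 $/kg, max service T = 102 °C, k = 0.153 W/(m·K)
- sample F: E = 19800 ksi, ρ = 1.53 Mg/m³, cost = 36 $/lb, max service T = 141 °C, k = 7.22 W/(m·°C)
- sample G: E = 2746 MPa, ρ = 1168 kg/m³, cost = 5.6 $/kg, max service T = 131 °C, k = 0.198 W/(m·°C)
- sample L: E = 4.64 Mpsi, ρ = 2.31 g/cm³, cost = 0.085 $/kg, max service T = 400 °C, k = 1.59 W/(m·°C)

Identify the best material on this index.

Screen on constraints: cost ≤ 87 $/kg; max service T ≥ 224 °C; k ≥ 4.41 W/(m·K). Survivors: sample U, sample W.
Putting every candidate on a common basis:
  sample U: E = 110.3 GPa, ρ = 8874 kg/m³
  sample W: E = 425.1 GPa, ρ = 3200 kg/m³
  sample W: M = 2.35×10⁻³
  sample U: M = 0.540×10⁻³
The maximum is for sample W.

sample W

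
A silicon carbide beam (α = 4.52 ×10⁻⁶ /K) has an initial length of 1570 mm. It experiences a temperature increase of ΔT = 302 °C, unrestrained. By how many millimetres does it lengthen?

ΔL = α·L₀·ΔT = 4.52×10⁻⁶ × 1570 mm × 302.0 K = 2.14 mm.

2.14 mm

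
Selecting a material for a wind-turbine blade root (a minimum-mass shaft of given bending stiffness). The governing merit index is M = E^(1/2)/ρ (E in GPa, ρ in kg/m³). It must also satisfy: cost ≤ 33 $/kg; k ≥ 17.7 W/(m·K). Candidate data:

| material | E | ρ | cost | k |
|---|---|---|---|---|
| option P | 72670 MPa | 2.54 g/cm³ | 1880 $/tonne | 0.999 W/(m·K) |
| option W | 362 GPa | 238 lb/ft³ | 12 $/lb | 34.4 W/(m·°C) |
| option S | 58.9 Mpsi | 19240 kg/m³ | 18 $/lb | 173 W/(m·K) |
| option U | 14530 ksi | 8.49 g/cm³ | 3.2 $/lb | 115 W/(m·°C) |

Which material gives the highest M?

Screen on constraints: cost ≤ 33 $/kg; k ≥ 17.7 W/(m·K). Survivors: option W, option U.
In SI units:
  option W: E = 362.0 GPa, ρ = 3812 kg/m³
  option U: E = 100.2 GPa, ρ = 8490 kg/m³
  option W: M = 4.99×10⁻³
  option U: M = 1.18×10⁻³
The maximum is for option W.

option W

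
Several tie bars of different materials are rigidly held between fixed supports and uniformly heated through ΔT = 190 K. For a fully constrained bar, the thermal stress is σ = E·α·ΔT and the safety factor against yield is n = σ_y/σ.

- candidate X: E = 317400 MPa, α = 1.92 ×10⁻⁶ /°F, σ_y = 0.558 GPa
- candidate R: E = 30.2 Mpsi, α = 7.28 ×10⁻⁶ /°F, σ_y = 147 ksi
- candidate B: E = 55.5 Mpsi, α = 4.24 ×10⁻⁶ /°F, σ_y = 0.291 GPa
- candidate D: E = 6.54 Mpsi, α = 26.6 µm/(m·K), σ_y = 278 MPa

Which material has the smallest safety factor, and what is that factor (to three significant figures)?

candidate B, n = 0.524

Per material, after unit conversion:
  candidate X: E = 317.4, α = 3.46, σ_y = 558.0 → σ = 208 MPa, n = 2.68
  candidate R: E = 208.2, α = 13.1, σ_y = 1014 → σ = 518 MPa, n = 1.96
  candidate B: E = 382.7, α = 7.63, σ_y = 291.0 → σ = 555 MPa, n = 0.524
  candidate D: E = 45.09, α = 26.6, σ_y = 278.0 → σ = 228 MPa, n = 1.22
Candidate B has the lowest safety factor, n = 0.524.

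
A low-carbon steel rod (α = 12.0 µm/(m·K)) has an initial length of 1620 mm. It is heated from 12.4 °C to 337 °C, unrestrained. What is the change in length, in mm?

ΔT = 337 − 12.4 = 324.6 K.
ΔL = α·L₀·ΔT = 12.0×10⁻⁶ × 1620 mm × 324.6 K = 6.31 mm.

6.31 mm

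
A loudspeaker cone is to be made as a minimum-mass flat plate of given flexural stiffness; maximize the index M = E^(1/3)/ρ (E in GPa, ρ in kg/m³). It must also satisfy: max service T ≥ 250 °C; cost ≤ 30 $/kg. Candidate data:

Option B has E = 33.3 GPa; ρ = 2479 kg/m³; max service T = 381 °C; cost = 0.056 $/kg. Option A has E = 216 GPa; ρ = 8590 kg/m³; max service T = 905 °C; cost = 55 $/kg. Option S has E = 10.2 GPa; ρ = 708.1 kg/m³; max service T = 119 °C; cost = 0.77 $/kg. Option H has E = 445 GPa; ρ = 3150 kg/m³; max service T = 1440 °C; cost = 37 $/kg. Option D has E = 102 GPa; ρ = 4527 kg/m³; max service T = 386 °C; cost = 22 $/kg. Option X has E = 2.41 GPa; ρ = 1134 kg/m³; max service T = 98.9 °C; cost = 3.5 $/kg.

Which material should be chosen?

Screen on constraints: max service T ≥ 250 °C; cost ≤ 30 $/kg. Survivors: option B, option D.
Evaluate M for each candidate:
  option B: M = 1.30×10⁻³
  option D: M = 1.03×10⁻³
Option B ranks first.

option B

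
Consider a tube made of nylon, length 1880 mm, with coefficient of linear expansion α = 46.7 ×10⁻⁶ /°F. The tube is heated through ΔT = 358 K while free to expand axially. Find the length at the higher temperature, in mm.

Convert α: 46.7×10⁻⁶/°F × (9/5) = 84.1×10⁻⁶/K.
ΔL = α·L₀·ΔT = 84.1×10⁻⁶ × 1880 mm × 358.0 K = 56.6 mm.
L = L₀ + ΔL = 1880 + 56.6 = 1936.6 mm.

1936.6 mm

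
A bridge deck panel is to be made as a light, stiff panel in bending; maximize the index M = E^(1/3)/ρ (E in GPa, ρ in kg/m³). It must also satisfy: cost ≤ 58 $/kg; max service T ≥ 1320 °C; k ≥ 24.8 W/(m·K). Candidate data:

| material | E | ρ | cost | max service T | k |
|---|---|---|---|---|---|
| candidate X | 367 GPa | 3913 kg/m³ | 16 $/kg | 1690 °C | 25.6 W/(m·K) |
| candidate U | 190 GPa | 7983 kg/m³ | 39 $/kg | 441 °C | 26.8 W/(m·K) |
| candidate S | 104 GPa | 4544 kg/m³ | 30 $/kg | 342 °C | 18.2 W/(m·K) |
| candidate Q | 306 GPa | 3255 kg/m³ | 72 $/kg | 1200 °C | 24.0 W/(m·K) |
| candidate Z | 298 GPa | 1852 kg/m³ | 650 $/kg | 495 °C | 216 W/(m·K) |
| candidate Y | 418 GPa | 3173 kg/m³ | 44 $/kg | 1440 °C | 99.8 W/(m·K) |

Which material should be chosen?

candidate Y

Screen on constraints: cost ≤ 58 $/kg; max service T ≥ 1320 °C; k ≥ 24.8 W/(m·K). Survivors: candidate X, candidate Y.
Evaluate M for each candidate:
  candidate Y: M = 2.36×10⁻³
  candidate X: M = 1.83×10⁻³
The maximum is for candidate Y.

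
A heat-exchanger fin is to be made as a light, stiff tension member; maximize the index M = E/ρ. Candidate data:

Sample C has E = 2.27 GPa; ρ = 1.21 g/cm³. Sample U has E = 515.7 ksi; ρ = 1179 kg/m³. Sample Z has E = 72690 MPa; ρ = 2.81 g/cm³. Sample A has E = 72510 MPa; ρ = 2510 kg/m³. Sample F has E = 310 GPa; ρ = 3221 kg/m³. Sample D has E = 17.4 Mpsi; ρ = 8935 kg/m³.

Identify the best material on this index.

sample F

Normalizing units and computing the index:
  sample C: E = 2.270 GPa, ρ = 1210 kg/m³
  sample U: E = 3.556 GPa, ρ = 1179 kg/m³
  sample Z: E = 72.69 GPa, ρ = 2810 kg/m³
  sample A: E = 72.51 GPa, ρ = 2510 kg/m³
  sample F: E = 310.0 GPa, ρ = 3221 kg/m³
  sample D: E = 120.0 GPa, ρ = 8935 kg/m³
  sample F: M = 96.2 MN·m/kg
  sample A: M = 28.9 MN·m/kg
  sample Z: M = 25.9 MN·m/kg
  sample D: M = 13.4 MN·m/kg
  sample U: M = 3.02 MN·m/kg
  sample C: M = 1.88 MN·m/kg
Sample F has the largest M.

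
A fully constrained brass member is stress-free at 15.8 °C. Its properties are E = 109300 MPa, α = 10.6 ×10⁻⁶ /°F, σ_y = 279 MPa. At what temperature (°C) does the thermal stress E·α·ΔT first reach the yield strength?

E = 109300 MPa = 109.3 GPa.
α = 10.6×10⁻⁶/°F × 9/5 = 19.1×10⁻⁶/K.
E·α·ΔT = 279.0 MPa ⇒ ΔT = 279.0 / (109.3×10³ × 19.1×10⁻⁶) = 133.8 K.
T = 15.8 + 133.8 = 149.6 °C.

150 °C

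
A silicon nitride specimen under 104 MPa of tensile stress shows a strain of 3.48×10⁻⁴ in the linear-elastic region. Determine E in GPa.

E = σ/ε = 104 MPa / 3.48×10⁻⁴ = 298900 MPa = 299 GPa.

299 GPa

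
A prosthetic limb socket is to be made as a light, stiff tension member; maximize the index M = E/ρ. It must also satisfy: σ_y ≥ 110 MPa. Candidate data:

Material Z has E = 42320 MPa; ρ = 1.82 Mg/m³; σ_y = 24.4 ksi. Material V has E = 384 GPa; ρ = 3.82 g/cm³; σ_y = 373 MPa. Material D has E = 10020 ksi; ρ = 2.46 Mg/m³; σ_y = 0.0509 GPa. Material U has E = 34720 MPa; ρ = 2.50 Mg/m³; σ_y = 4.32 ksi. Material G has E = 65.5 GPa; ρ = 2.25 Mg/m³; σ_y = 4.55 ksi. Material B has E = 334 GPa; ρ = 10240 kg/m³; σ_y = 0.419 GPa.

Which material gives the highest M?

material V

Screen on constraints: σ_y ≥ 110 MPa. Survivors: material Z, material V, material B.
After converting to SI:
  material Z: E = 42.32 GPa, ρ = 1820 kg/m³
  material V: E = 384.0 GPa, ρ = 3820 kg/m³
  material B: E = 334.0 GPa, ρ = 10240 kg/m³
  material V: M = 101 MN·m/kg
  material B: M = 32.6 MN·m/kg
  material Z: M = 23.3 MN·m/kg
The maximum is for material V.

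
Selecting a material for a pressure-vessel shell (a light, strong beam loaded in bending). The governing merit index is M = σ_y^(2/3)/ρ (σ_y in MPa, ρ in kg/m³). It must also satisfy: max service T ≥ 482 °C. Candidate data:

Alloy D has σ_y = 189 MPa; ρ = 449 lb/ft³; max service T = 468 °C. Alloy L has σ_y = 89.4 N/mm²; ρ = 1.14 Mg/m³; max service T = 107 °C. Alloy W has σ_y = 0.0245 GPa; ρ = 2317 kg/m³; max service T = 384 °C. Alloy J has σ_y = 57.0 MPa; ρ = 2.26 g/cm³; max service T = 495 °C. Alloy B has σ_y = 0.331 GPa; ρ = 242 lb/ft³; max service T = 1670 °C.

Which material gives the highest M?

Screen on constraints: max service T ≥ 482 °C. Survivors: alloy J, alloy B.
Convert each candidate to consistent units, then evaluate M:
  alloy J: σ_y = 57.00 MPa, ρ = 2260 kg/m³
  alloy B: σ_y = 331.0 MPa, ρ = 3876 kg/m³
  alloy B: M = 12.3×10⁻³
  alloy J: M = 6.55×10⁻³
The maximum is for alloy B.

alloy B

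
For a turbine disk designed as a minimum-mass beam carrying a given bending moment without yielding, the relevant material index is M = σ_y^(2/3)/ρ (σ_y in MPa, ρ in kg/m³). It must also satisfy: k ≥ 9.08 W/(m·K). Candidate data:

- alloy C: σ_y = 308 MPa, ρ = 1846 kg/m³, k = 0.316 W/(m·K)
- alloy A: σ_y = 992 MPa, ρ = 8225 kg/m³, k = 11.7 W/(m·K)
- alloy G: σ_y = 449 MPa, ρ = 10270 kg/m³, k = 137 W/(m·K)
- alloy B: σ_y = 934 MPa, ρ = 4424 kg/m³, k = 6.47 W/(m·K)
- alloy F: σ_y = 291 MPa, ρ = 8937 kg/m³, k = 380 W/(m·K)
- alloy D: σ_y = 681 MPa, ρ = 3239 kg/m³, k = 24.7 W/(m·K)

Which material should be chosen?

Screen on constraints: k ≥ 9.08 W/(m·K). Survivors: alloy A, alloy G, alloy F, alloy D.
Per-candidate index values:
  alloy D: M = 23.9×10⁻³
  alloy A: M = 12.1×10⁻³
  alloy G: M = 5.71×10⁻³
  alloy F: M = 4.91×10⁻³
Alloy D ranks first.

alloy D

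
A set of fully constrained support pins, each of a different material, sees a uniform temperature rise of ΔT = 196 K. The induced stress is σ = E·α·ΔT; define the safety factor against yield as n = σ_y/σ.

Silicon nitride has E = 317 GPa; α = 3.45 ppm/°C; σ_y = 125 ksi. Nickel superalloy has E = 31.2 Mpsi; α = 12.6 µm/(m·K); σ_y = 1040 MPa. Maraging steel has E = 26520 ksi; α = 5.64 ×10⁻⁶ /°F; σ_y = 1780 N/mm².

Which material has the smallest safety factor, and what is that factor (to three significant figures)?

nickel superalloy, n = 1.96

Converting E to GPa, α to ×10⁻⁶/K, σ_y to MPa, then σ and n for each:
  silicon nitride: E = 317.0, α = 3.45, σ_y = 861.8 → σ = 214 MPa, n = 4.02
  nickel superalloy: E = 215.1, α = 12.6, σ_y = 1040 → σ = 531 MPa, n = 1.96
  maraging steel: E = 182.8, α = 10.2, σ_y = 1780 → σ = 364 MPa, n = 4.89
Smallest n: nickel superalloy with n = 1.96.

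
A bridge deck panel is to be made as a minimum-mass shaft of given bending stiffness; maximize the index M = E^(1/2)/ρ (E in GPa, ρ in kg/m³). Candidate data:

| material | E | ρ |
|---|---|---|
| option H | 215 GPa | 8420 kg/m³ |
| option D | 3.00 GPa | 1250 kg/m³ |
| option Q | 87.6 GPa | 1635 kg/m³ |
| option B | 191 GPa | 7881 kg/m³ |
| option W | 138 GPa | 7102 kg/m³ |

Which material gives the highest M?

option Q

Computing M directly (units already consistent):
  option Q: M = 5.72×10⁻³
  option B: M = 1.75×10⁻³
  option H: M = 1.74×10⁻³
  option W: M = 1.65×10⁻³
  option D: M = 1.39×10⁻³
Option Q has the largest M.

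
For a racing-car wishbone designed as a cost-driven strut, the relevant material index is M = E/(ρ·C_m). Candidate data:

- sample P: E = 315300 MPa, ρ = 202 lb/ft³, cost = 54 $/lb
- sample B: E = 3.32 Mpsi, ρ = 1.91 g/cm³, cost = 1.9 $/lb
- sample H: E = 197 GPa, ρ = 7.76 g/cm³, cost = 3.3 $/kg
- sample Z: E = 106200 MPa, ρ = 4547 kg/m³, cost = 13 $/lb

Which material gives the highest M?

sample H

Convert each candidate to consistent units, then evaluate M:
  sample P: E = 315.3 GPa, ρ = 3236 kg/m³, cost = 119.0 $/kg
  sample B: E = 22.89 GPa, ρ = 1910 kg/m³, cost = 4.189 $/kg
  sample H: E = 197.0 GPa, ρ = 7760 kg/m³, cost = 3.300 $/kg
  sample Z: E = 106.2 GPa, ρ = 4547 kg/m³, cost = 28.66 $/kg
  sample H: M = 7.69 MN·m per $
  sample B: M = 2.86 MN·m per $
  sample P: M = 0.819 MN·m per $
  sample Z: M = 0.815 MN·m per $
Sample H ranks first.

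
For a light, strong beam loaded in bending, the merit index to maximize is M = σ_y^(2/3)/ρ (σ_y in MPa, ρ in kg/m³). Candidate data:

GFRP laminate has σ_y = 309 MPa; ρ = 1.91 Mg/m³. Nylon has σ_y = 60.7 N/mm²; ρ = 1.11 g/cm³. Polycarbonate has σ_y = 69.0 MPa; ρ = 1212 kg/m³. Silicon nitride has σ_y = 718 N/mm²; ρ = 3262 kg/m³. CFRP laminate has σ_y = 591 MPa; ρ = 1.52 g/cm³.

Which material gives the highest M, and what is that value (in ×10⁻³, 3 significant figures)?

Putting every candidate on a common basis:
  GFRP laminate: σ_y = 309.0 MPa, ρ = 1910 kg/m³
  nylon: σ_y = 60.70 MPa, ρ = 1110 kg/m³
  polycarbonate: σ_y = 69.00 MPa, ρ = 1212 kg/m³
  silicon nitride: σ_y = 718.0 MPa, ρ = 3262 kg/m³
  CFRP laminate: σ_y = 591.0 MPa, ρ = 1520 kg/m³
  CFRP laminate: M = 46.3×10⁻³
  silicon nitride: M = 24.6×10⁻³
  GFRP laminate: M = 23.9×10⁻³
  nylon: M = 13.9×10⁻³
  polycarbonate: M = 13.9×10⁻³
CFRP laminate ranks first.

CFRP laminate, M = 46.3×10⁻³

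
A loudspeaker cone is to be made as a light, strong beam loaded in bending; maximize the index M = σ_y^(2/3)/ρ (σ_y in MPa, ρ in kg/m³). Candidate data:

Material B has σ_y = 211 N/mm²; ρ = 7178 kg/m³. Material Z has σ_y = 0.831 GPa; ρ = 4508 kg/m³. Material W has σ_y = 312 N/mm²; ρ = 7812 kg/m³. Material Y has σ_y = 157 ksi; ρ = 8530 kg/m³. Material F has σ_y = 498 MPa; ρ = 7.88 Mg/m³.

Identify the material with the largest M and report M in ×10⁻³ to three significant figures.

Normalizing units and computing the index:
  material B: σ_y = 211.0 MPa, ρ = 7178 kg/m³
  material Z: σ_y = 831.0 MPa, ρ = 4508 kg/m³
  material W: σ_y = 312.0 MPa, ρ = 7812 kg/m³
  material Y: σ_y = 1082 MPa, ρ = 8530 kg/m³
  material F: σ_y = 498.0 MPa, ρ = 7880 kg/m³
  material Z: M = 19.6×10⁻³
  material Y: M = 12.4×10⁻³
  material F: M = 7.97×10⁻³
  material W: M = 5.89×10⁻³
  material B: M = 4.94×10⁻³
Material Z ranks first.

material Z, M = 19.6×10⁻³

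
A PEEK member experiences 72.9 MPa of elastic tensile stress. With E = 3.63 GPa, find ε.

ε = σ/E = 72.9 / 3630 = 0.0201.

0.0201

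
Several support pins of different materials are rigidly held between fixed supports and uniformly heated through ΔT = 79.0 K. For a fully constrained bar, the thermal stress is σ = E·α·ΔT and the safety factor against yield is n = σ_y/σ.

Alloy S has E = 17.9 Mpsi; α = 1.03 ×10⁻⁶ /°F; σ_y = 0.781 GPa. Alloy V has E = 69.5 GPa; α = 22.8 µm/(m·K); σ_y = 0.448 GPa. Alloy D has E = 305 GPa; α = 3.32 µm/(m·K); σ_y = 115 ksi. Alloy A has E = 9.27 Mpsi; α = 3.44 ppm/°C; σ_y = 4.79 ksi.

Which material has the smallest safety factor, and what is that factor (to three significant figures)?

alloy A, n = 1.90

In consistent units (E in GPa, α in ×10⁻⁶/K, σ_y in MPa):
  alloy S: E = 123.4, α = 1.85, σ_y = 781.0 → σ = 18.1 MPa, n = 43.2
  alloy V: E = 69.50, α = 22.8, σ_y = 448.0 → σ = 125 MPa, n = 3.58
  alloy D: E = 305.0, α = 3.32, σ_y = 792.9 → σ = 80.0 MPa, n = 9.91
  alloy A: E = 63.91, α = 3.44, σ_y = 33.03 → σ = 17.4 MPa, n = 1.90
The minimum is alloy A at n = 1.90.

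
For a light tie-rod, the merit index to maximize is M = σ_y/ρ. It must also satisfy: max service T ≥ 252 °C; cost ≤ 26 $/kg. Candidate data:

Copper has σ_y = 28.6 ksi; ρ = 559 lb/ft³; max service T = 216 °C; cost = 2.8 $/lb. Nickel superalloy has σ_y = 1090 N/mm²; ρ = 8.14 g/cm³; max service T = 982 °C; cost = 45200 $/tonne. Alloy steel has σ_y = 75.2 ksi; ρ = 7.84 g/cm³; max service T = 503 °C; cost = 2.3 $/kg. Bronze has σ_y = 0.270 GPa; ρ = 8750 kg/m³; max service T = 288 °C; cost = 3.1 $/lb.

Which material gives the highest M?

alloy steel

Screen on constraints: max service T ≥ 252 °C; cost ≤ 26 $/kg. Survivors: alloy steel, bronze.
Putting every candidate on a common basis:
  alloy steel: σ_y = 518.5 MPa, ρ = 7840 kg/m³
  bronze: σ_y = 270.0 MPa, ρ = 8750 kg/m³
  alloy steel: M = 66.1 kN·m/kg
  bronze: M = 30.9 kN·m/kg
Alloy steel ranks first.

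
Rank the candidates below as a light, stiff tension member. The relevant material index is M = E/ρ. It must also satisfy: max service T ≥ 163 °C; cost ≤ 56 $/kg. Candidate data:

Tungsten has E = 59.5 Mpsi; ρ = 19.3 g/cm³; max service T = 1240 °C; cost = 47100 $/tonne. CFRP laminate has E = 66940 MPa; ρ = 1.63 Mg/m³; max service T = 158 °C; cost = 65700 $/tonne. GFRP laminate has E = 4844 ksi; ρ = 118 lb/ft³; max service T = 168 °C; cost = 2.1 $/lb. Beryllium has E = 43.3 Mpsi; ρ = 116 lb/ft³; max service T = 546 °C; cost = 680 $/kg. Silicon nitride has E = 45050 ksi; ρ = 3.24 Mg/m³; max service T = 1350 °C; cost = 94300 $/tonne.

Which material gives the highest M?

tungsten

Screen on constraints: max service T ≥ 163 °C; cost ≤ 56 $/kg. Survivors: tungsten, GFRP laminate.
Putting every candidate on a common basis:
  tungsten: E = 410.2 GPa, ρ = 19300 kg/m³
  GFRP laminate: E = 33.40 GPa, ρ = 1890 kg/m³
  tungsten: M = 21.3 MN·m/kg
  GFRP laminate: M = 17.7 MN·m/kg
Tungsten ranks first.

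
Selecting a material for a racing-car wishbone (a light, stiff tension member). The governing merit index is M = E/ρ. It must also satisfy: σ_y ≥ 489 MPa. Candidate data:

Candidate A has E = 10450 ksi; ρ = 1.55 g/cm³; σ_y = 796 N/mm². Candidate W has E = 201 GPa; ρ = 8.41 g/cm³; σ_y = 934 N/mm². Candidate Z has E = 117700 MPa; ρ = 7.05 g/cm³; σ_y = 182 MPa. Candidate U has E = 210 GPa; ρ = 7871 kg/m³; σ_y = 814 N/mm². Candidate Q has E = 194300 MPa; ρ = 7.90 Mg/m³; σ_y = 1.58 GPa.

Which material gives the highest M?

Screen on constraints: σ_y ≥ 489 MPa. Survivors: candidate A, candidate W, candidate U, candidate Q.
In SI units:
  candidate A: E = 72.05 GPa, ρ = 1550 kg/m³
  candidate W: E = 201.0 GPa, ρ = 8410 kg/m³
  candidate U: E = 210.0 GPa, ρ = 7871 kg/m³
  candidate Q: E = 194.3 GPa, ρ = 7900 kg/m³
  candidate A: M = 46.5 MN·m/kg
  candidate U: M = 26.7 MN·m/kg
  candidate Q: M = 24.6 MN·m/kg
  candidate W: M = 23.9 MN·m/kg
Candidate A has the largest M.

candidate A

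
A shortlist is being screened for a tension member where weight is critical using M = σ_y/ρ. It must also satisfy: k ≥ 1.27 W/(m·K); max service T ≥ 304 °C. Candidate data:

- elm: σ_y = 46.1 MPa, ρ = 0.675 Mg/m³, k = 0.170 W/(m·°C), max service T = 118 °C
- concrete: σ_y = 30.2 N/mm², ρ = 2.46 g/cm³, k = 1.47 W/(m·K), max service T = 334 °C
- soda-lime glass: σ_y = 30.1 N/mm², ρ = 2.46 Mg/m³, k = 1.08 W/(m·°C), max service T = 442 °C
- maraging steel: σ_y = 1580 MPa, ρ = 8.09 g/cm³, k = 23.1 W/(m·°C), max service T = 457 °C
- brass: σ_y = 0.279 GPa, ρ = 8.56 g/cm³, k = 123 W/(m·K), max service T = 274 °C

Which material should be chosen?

maraging steel

Screen on constraints: k ≥ 1.27 W/(m·K); max service T ≥ 304 °C. Survivors: concrete, maraging steel.
After converting to SI:
  concrete: σ_y = 30.20 MPa, ρ = 2460 kg/m³
  maraging steel: σ_y = 1580 MPa, ρ = 8090 kg/m³
  maraging steel: M = 195 kN·m/kg
  concrete: M = 12.3 kN·m/kg
Maraging steel ranks first.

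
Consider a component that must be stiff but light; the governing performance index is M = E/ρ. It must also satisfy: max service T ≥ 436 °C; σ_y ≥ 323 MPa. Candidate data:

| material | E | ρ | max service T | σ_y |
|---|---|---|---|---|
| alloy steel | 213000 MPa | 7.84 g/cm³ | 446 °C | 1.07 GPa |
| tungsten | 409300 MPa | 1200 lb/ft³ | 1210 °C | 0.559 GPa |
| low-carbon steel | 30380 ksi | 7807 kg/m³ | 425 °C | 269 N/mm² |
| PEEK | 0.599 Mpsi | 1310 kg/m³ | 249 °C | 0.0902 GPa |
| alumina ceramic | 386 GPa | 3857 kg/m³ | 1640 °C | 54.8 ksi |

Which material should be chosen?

alumina ceramic

Screen on constraints: max service T ≥ 436 °C; σ_y ≥ 323 MPa. Survivors: alloy steel, tungsten, alumina ceramic.
Putting every candidate on a common basis:
  alloy steel: E = 213.0 GPa, ρ = 7840 kg/m³
  tungsten: E = 409.3 GPa, ρ = 19220 kg/m³
  alumina ceramic: E = 386.0 GPa, ρ = 3857 kg/m³
  alumina ceramic: M = 100 MN·m/kg
  alloy steel: M = 27.2 MN·m/kg
  tungsten: M = 21.3 MN·m/kg
Alumina ceramic ranks first.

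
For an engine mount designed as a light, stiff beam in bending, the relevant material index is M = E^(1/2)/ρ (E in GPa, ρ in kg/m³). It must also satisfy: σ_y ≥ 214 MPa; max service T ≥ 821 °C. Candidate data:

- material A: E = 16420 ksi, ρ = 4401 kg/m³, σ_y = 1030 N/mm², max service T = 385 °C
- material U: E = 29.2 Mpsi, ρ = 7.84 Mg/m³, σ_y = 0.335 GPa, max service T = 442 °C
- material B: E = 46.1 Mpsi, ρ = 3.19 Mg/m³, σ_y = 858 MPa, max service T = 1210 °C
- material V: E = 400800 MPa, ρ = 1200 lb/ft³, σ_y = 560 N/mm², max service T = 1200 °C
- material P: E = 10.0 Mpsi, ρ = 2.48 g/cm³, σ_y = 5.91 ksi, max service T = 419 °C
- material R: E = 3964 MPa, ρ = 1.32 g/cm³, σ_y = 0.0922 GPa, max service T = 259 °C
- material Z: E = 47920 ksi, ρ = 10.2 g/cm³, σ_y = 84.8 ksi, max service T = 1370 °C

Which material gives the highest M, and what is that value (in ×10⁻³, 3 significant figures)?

Screen on constraints: σ_y ≥ 214 MPa; max service T ≥ 821 °C. Survivors: material B, material V, material Z.
In SI units:
  material B: E = 317.8 GPa, ρ = 3190 kg/m³
  material V: E = 400.8 GPa, ρ = 19220 kg/m³
  material Z: E = 330.4 GPa, ρ = 10200 kg/m³
  material B: M = 5.59×10⁻³
  material Z: M = 1.78×10⁻³
  material V: M = 1.04×10⁻³
Material B has the largest M.

material B, M = 5.59×10⁻³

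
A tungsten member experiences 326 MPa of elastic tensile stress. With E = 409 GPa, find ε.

ε = σ/E = 326 / 409000 = 7.97×10⁻⁴.

7.97×10⁻⁴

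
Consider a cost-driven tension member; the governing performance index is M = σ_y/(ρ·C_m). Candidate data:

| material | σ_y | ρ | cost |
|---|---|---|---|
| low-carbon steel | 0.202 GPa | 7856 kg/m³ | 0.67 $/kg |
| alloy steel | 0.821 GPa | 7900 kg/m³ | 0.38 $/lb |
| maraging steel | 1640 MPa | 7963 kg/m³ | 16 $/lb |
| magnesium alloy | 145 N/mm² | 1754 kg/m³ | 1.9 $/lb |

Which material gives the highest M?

alloy steel

Normalizing units and computing the index:
  low-carbon steel: σ_y = 202.0 MPa, ρ = 7856 kg/m³, cost = 0.6700 $/kg
  alloy steel: σ_y = 821.0 MPa, ρ = 7900 kg/m³, cost = 0.8377 $/kg
  maraging steel: σ_y = 1640 MPa, ρ = 7963 kg/m³, cost = 35.27 $/kg
  magnesium alloy: σ_y = 145.0 MPa, ρ = 1754 kg/m³, cost = 4.189 $/kg
  alloy steel: M = 124 kN·m per $
  low-carbon steel: M = 38.4 kN·m per $
  magnesium alloy: M = 19.7 kN·m per $
  maraging steel: M = 5.84 kN·m per $
Highest index: alloy steel.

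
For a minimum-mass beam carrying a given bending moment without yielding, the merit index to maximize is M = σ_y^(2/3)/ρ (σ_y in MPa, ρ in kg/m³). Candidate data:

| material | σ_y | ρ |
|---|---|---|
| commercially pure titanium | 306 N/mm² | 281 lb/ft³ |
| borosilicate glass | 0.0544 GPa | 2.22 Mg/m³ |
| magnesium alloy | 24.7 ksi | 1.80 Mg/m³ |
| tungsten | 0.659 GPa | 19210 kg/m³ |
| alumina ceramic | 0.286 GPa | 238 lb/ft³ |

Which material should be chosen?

After converting to SI:
  commercially pure titanium: σ_y = 306.0 MPa, ρ = 4501 kg/m³
  borosilicate glass: σ_y = 54.40 MPa, ρ = 2220 kg/m³
  magnesium alloy: σ_y = 170.3 MPa, ρ = 1800 kg/m³
  tungsten: σ_y = 659.0 MPa, ρ = 19210 kg/m³
  alumina ceramic: σ_y = 286.0 MPa, ρ = 3812 kg/m³
  magnesium alloy: M = 17.1×10⁻³
  alumina ceramic: M = 11.4×10⁻³
  commercially pure titanium: M = 10.1×10⁻³
  borosilicate glass: M = 6.47×10⁻³
  tungsten: M = 3.94×10⁻³
Magnesium alloy has the largest M.

magnesium alloy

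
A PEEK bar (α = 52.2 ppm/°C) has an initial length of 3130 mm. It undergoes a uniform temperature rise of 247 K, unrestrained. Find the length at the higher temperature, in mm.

ΔL = α·L₀·ΔT = 52.2×10⁻⁶ × 3130 mm × 247.0 K = 40.4 mm.
L = L₀ + ΔL = 3130 + 40.4 = 3170.4 mm.

3170.4 mm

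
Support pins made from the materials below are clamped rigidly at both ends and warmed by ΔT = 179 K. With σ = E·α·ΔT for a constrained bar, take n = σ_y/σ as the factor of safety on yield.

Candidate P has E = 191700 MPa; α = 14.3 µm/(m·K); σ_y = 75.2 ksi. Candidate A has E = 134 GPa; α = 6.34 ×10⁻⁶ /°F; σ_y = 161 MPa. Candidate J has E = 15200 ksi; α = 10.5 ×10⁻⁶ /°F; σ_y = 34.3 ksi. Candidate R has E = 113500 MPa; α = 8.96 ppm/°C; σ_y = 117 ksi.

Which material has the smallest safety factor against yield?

With everything in SI (GPa, ×10⁻⁶/K, MPa):
  candidate P: E = 191.7, α = 14.3, σ_y = 518.5 → σ = 491 MPa, n = 1.06
  candidate A: E = 134.0, α = 11.4, σ_y = 161.0 → σ = 274 MPa, n = 0.588
  candidate J: E = 104.8, α = 18.9, σ_y = 236.5 → σ = 355 MPa, n = 0.667
  candidate R: E = 113.5, α = 8.96, σ_y = 806.7 → σ = 182 MPa, n = 4.43
Smallest n: candidate A with n = 0.588.

candidate A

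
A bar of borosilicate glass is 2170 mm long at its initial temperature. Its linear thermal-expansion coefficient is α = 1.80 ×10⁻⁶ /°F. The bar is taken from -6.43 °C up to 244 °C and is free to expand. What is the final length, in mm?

Convert α: 1.80×10⁻⁶/°F × (9/5) = 3.24×10⁻⁶/K.
ΔT = 244 − (-6.43) = 250.4 K.
ΔL = α·L₀·ΔT = 3.24×10⁻⁶ × 2170 mm × 250.4 K = 1.76 mm.
L = L₀ + ΔL = 2170 + 1.76 = 2171.8 mm.

2171.8 mm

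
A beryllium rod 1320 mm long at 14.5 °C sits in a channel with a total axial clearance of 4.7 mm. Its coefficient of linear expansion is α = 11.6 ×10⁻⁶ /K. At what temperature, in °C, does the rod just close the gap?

α·L₀·ΔT = 4.7 mm ⇒ ΔT = 4.7 / (11.6×10⁻⁶ × 1320.0) = 306.9 K.
T = 14.5 + 306.9 = 321.4 °C.

321 °C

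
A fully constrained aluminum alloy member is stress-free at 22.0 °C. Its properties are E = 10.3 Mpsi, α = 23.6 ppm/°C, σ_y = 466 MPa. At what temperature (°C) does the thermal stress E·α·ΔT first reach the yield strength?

300 °C

E = 10.3 Mpsi = 71.02 GPa.
E·α·ΔT = 466.0 MPa ⇒ ΔT = 466.0 / (71.02×10³ × 23.6×10⁻⁶) = 278.0 K.
T = 22.0 + 278.0 = 300.0 °C.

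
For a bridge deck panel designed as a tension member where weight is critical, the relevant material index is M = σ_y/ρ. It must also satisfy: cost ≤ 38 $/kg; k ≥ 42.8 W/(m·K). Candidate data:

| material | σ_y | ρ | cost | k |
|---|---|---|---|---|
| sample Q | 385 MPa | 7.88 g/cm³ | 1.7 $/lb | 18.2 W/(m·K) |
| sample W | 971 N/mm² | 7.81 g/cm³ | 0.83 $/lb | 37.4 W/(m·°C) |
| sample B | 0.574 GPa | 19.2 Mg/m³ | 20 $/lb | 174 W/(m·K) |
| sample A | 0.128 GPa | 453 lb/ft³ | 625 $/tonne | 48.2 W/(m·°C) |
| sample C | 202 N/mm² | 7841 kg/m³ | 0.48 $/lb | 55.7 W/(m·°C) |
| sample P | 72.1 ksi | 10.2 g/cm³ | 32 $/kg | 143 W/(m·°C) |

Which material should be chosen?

sample P

Screen on constraints: cost ≤ 38 $/kg; k ≥ 42.8 W/(m·K). Survivors: sample A, sample C, sample P.
In SI units:
  sample A: σ_y = 128.0 MPa, ρ = 7256 kg/m³
  sample C: σ_y = 202.0 MPa, ρ = 7841 kg/m³
  sample P: σ_y = 497.1 MPa, ρ = 10200 kg/m³
  sample P: M = 48.7 kN·m/kg
  sample C: M = 25.8 kN·m/kg
  sample A: M = 17.6 kN·m/kg
Sample P ranks first.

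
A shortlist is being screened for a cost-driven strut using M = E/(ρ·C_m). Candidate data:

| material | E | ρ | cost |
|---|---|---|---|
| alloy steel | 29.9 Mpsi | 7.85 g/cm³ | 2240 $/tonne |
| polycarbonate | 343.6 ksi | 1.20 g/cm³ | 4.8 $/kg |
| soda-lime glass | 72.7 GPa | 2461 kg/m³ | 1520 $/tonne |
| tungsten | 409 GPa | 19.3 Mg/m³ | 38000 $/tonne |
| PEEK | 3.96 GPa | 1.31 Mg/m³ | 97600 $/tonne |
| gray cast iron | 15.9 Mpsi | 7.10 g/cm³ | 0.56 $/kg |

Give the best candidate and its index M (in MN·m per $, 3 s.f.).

Putting every candidate on a common basis:
  alloy steel: E = 206.2 GPa, ρ = 7850 kg/m³, cost = 2.240 $/kg
  polycarbonate: E = 2.369 GPa, ρ = 1200 kg/m³, cost = 4.800 $/kg
  soda-lime glass: E = 72.70 GPa, ρ = 2461 kg/m³, cost = 1.520 $/kg
  tungsten: E = 409.0 GPa, ρ = 19300 kg/m³, cost = 38.00 $/kg
  PEEK: E = 3.960 GPa, ρ = 1310 kg/m³, cost = 97.60 $/kg
  gray cast iron: E = 109.6 GPa, ρ = 7100 kg/m³, cost = 0.5600 $/kg
  gray cast iron: M = 27.6 MN·m per $
  soda-lime glass: M = 19.4 MN·m per $
  alloy steel: M = 11.7 MN·m per $
  tungsten: M = 0.558 MN·m per $
  polycarbonate: M = 0.411 MN·m per $
  PEEK: M = 0.0310 MN·m per $
Highest index: gray cast iron.

gray cast iron, M = 27.6 MN·m per $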